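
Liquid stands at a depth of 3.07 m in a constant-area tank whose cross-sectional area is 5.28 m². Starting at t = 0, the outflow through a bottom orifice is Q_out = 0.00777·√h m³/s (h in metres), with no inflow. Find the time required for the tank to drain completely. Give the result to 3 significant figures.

2380 s

A dh/dt = −Q_out = −0.00777 √h.
Separate and integrate: 2(√h − √h₀) = −(0.00777/A) t.
Set h = 0: 2√h₀ = (0.00777/A) t_empty ⇒ t_empty = 2A√h₀/0.00777.
t_empty = 2·5.28·√3.07/0.00777 = 10.560·1.7521/0.00777 = 2381.3 s.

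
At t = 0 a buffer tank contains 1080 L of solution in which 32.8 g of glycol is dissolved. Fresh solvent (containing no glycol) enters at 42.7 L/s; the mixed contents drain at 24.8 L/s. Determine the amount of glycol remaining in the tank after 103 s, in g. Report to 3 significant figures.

Total volume: dV/dt = Q_in − Q_out = 17.900 L/s, so V(t) = 1080 + 17.900 t and V(103) = 2923.7 L.
Solute balance: dm/dt = 0 − Q_out C = −Q_out m/V(t).
Separate: dm/m = −Q_out dt/V(t) ⇒ ln(m/m₀) = −(Q_out/(Q_in−Q_out)) ln(V/V₀).
m = m₀ (V₀/V)^(Q_out/(Q_in−Q_out)) = 32.8 × (1080/2923.7)^(1.3855) = 8.2536 g.

8.25 g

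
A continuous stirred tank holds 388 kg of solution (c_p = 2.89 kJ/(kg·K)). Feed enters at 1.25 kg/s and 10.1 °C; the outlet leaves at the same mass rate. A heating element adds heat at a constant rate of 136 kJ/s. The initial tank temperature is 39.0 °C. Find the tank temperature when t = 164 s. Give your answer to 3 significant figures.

M c_p dT/dt = ṁ c_p (T_in − T) + Q̇.
τ = M/ṁ = 310.40 s; T_ss = T_in + Q̇/(ṁ c_p) = 10.1 + 136/(1.25·2.89) = 47.747 °C.
Integrating: T(t) = T_ss + (T₀ − T_ss) e^(−t/τ).
T(164) = 47.747 + (-8.7471)·e^(−164/310.40) = 47.747 + (-8.7471)·0.58958 = 42.590 °C.

42.6 °C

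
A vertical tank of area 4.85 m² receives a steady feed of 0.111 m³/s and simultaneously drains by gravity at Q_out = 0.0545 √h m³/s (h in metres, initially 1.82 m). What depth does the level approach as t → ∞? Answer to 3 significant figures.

Unsteady balance on liquid volume: A dh/dt = Q_in − 0.0545 √h. At steady state dh/dt = 0:
Q_in = 0.0545 √h_ss ⇒ √h_ss = 0.111/0.0545 = 2.0367.
h_ss = 2.0367² = 4.1481 m. (Since h₀ = 1.82 m < h_ss, the level will rise toward this value.)

4.15 m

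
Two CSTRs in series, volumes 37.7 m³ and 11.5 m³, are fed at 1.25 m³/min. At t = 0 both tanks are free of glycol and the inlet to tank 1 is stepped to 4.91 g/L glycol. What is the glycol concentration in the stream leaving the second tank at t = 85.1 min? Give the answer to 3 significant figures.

Species balance on tank i: dCᵢ/dt = (Cᵢ₋₁ − Cᵢ)/τᵢ with τᵢ = Vᵢ/Q.
τ₁ = 37.7/1.25 = 30.160 min; τ₂ = 11.5/1.25 = 9.2000 min.
Solving the cascade with C₁(0)=C₂(0)=0 gives C₂(t) = C_in[1 − (τ₁ e^(−t/τ₁) − τ₂ e^(−t/τ₂))/(τ₁ − τ₂)].
At t = 85.1: e^(−t/τ₁) = 0.059510, e^(−t/τ₂) = 9.6112e-05.
C₂ = 4.91·[1 − (30.160·0.059510 − 9.2000·9.6112e-05)/(20.960)] = 4.91·0.91441 = 4.4898 g/L.

4.49 g/L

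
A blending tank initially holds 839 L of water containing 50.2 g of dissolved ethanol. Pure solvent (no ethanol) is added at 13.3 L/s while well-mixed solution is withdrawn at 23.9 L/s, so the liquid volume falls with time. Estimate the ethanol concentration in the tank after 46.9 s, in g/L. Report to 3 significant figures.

0.0194 g/L

Total volume: dV/dt = Q_in − Q_out = -10.600 L/s, so V(t) = 839 − 10.600 t and V(46.9) = 341.86 L.
Solute balance: dm/dt = 0 − Q_out C = −Q_out m/V(t).
Separate: dm/m = −Q_out dt/V(t) ⇒ ln(m/m₀) = −(Q_out/(Q_in−Q_out)) ln(V/V₀).
m = m₀ (V₀/V)^(Q_out/(Q_in−Q_out)) = 50.2 × (839/341.86)^(-2.2547) = 6.6307 g.
C = m/V = 6.6307/341.86 = 0.019396 g/L.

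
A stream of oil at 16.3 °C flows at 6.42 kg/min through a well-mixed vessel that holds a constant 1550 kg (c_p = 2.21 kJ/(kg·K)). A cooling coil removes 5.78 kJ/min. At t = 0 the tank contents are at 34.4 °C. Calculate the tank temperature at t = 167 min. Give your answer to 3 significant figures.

25.2 °C

M c_p dT/dt = ṁ c_p (T_in − T) − Q̇.
Rearrange: dT/dt = (T_ss − T)/τ with τ = M/ṁ = 241.43 min and T_ss = T_in − Q̇/(ṁ c_p) = 15.893 °C.
Integrating: T(t) = T_ss + (T₀ − T_ss) e^(−t/τ).
T(167) = 15.893 + (18.507)·e^(−167/241.43) = 15.893 + (18.507)·0.50072 = 25.160 °C.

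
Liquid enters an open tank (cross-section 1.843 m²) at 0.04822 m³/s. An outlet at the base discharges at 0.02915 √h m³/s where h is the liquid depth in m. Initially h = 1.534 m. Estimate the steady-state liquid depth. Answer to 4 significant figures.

A dh/dt = Q_in − 0.02915 √h. Steady state requires inflow = outflow:
Q_in = 0.02915 √h_ss ⇒ √h_ss = 0.04822/0.02915 = 1.65420.
h_ss = 1.65420² = 2.73639 m. (Since h₀ = 1.534 m < h_ss, the level will rise toward this value.)

2.736 m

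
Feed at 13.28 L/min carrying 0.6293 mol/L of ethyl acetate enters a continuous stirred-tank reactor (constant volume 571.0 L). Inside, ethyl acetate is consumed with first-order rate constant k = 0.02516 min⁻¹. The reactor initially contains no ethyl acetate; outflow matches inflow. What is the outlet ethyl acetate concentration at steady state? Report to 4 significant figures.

Accumulation = in − out − consumed: V dC/dt = Q C_in − Q C − k V C.
At steady state: 0 = Q C_in − (Q + kV) C_ss, so C_ss = Q C_in/(Q + kV).
C_ss = 13.28·0.6293/(13.28 + 0.02516·571.0) = 8.35710/27.6464 = 0.302286 mol/L.

0.3023 mol/L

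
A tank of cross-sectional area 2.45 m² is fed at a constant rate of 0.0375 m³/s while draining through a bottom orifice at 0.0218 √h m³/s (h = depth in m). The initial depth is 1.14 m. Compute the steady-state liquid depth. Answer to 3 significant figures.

2.96 m

Mass balance (ρ constant): A dh/dt = Q_in − 0.0218 √h. At steady state dh/dt = 0:
Q_in = 0.0218 √h_ss ⇒ √h_ss = 0.0375/0.0218 = 1.7202.
h_ss = 1.7202² = 2.9590 m. (Since h₀ = 1.14 m < h_ss, the level will rise toward this value.)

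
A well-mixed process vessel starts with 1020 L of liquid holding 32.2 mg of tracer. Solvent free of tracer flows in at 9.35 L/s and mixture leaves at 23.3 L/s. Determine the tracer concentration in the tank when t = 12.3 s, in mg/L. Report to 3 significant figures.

0.0279 mg/L

Let m(t) be the amount of tracer. Volume: V(t) = V₀ + (Q_in − Q_out) t = 1020 − 13.950 t; V(12.3) = 848.41 L.
No tracer enters, so dm/dt = −Q_out · (m/V).
Separate: dm/m = −Q_out dt/V(t) ⇒ ln(m/m₀) = −(Q_out/(Q_in−Q_out)) ln(V/V₀).
m = m₀ (V₀/V)^(Q_out/(Q_in−Q_out)) = 32.2 × (1020/848.41)^(-1.6703) = 23.673 mg.
C = m/V = 23.673/848.41 = 0.027902 mg/L.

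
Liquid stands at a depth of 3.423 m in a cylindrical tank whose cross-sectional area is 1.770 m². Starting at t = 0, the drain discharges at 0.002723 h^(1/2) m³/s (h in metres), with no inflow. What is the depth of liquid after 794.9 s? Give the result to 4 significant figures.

1.534 m

Accumulation of liquid (constant cross-section A): A dh/dt = −0.002723 √h.
Separate and integrate: 2(√h − √h₀) = −(0.002723/A) t.
√h = √3.423 − 0.002723·794.9/(2·1.770) = 1.85014 − 0.611444 = 1.23869.
h = 1.23869² = 1.53436 m.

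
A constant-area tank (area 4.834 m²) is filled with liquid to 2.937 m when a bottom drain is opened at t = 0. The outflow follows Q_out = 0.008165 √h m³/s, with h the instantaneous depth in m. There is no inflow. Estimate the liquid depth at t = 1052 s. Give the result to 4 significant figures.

A dh/dt = −Q_out = −0.008165 √h.
This is separable: 2 d(√h)/dt = −0.008165/A, so √h = √h₀ − (0.008165/(2A)) t.
√h = √2.937 − 0.008165·1052/(2·4.834) = 1.71377 − 0.888455 = 0.825313.
h = 0.825313² = 0.681142 m.

0.6811 m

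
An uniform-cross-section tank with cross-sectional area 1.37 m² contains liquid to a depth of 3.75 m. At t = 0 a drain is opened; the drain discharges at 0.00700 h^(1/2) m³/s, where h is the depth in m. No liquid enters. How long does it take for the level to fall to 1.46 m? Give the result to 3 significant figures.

285 s

Accumulation of liquid (constant cross-section A): A dh/dt = −0.00700 √h.
Separate and integrate: 2(√h − √h₀) = −(0.00700/A) t.
t = 2A(√h₀ − √h)/0.00700 = 2·1.37·(√3.75 − √1.46)/0.00700
  = 2.7400 × (1.9365 − 1.2083) / 0.00700 = 285.03 s.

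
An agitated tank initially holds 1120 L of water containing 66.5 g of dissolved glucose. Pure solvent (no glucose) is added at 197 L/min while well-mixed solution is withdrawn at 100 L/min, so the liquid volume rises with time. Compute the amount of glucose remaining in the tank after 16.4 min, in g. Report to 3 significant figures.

26.7 g

Total volume: dV/dt = Q_in − Q_out = 97.000 L/min, so V(t) = 1120 + 97.000 t and V(16.4) = 2710.8 L.
Solute balance: dm/dt = 0 − Q_out C = −Q_out m/V(t).
dm/m = −Q_out dt/(V₀ + 97.000 t); integrating gives ln(m/m₀) = −(Q_out/(Q_in−Q_out)) ln(V/V₀).
m = m₀ (V₀/V)^(Q_out/(Q_in−Q_out)) = 66.5 × (1120/2710.8)^(1.0309) = 26.734 g.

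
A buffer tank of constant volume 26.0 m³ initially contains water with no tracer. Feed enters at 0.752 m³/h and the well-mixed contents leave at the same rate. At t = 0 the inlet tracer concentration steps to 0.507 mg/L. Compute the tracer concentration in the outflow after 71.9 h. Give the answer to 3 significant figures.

Mass balance on the solute (V constant): V dC/dt = Q(C_in − C).
So dC/dt = (C_in − C)/τ with τ = V/Q = 26.0/0.752 = 34.574 h.
Integrating: C(t) = C_in + (C₀ − C_in) e^(−t/τ).
C(71.9) = 0.507 + (0 − 0.507)·e^(−71.9/34.574) = 0.507 + (-0.50700)·0.12498 = 0.44363 mg/L.

0.444 mg/L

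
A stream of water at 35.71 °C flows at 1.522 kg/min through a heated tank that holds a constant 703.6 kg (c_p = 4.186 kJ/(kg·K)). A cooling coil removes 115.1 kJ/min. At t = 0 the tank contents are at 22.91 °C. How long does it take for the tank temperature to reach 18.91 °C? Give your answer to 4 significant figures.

659.0 min

M c_p dT/dt = ṁ c_p (T_in − T) − Q̇.
τ = M/ṁ = 462.286 min; T_ss = T_in − Q̇/(ṁ c_p) = 17.6440 °C.
T(t) = T_ss + (T₀ − T_ss) e^(−t/τ). Set T = 18.91:
e^(−t/τ) = (18.91 − 17.6440)/(22.91 − 17.6440) = 0.240407
t = −462.286 · ln(0.240407) = 658.954 min.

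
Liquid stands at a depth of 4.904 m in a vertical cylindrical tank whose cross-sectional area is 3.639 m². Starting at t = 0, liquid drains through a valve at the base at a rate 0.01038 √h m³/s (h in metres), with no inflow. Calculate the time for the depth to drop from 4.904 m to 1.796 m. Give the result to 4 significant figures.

With no inflow, A dh/dt = −0.01038 √h.
Separate and integrate: 2(√h − √h₀) = −(0.01038/A) t.
t = 2A(√h₀ − √h)/0.01038 = 2·3.639·(√4.904 − √1.796)/0.01038
  = 7.27800 × (2.21450 − 1.34015) / 0.01038 = 613.055 s.

613.1 s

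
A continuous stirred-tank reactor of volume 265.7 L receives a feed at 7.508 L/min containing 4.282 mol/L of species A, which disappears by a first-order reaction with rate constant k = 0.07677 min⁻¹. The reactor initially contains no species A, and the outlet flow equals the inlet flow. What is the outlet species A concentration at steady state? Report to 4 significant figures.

Species balance: V dC/dt = Q C_in − Q C − k V C.
Steady state (dC/dt = 0): C_ss = Q C_in/(Q + kV) = C_in/(1 + kV/Q).
C_ss = 7.508·4.282/(7.508 + 0.07677·265.7) = 32.1493/27.9058 = 1.15206 mol/L.

1.152 mol/L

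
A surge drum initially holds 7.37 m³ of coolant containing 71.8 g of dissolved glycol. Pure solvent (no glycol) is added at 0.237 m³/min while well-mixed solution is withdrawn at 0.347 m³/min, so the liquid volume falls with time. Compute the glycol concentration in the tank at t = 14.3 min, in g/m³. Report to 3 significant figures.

Total volume: dV/dt = Q_in − Q_out = -0.11000 m³/min, so V(t) = 7.37 − 0.11000 t and V(14.3) = 5.7970 m³.
Species balance (pure solvent in): dm/dt = −Q_out · m/V(t).
dm/m = −Q_out dt/(V₀ − 0.11000 t); integrating gives ln(m/m₀) = −(Q_out/(Q_in−Q_out)) ln(V/V₀).
m = m₀ (V₀/V)^(Q_out/(Q_in−Q_out)) = 71.8 × (7.37/5.7970)^(-3.1545) = 33.668 g.
C = m/V = 33.668/5.7970 = 5.8078 g/m³.

5.81 g/m³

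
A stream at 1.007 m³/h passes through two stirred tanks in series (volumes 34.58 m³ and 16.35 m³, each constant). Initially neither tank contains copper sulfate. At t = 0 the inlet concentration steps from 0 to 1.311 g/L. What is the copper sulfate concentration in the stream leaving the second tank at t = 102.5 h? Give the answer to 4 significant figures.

Time constants: τᵢ = Vᵢ/Q for each well-mixed tank.
τ₁ = 34.58/1.007 = 34.3396 h; τ₂ = 16.35/1.007 = 16.2363 h.
Solving the cascade with C₁(0)=C₂(0)=0 gives C₂(t) = C_in[1 − (τ₁ e^(−t/τ₁) − τ₂ e^(−t/τ₂))/(τ₁ − τ₂)].
At t = 102.5: e^(−t/τ₁) = 0.0505451, e^(−t/τ₂) = 0.00181259.
C₂ = 1.311·[1 − (34.3396·0.0505451 − 16.2363·0.00181259)/(18.1033)] = 1.311·0.905748 = 1.18744 g/L.

1.187 g/L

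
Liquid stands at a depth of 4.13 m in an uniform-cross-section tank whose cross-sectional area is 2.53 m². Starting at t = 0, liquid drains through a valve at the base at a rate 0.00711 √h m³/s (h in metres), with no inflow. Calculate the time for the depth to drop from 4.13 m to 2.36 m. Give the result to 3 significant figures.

A dh/dt = −Q_out = −0.00711 √h.
Separate and integrate: 2(√h − √h₀) = −(0.00711/A) t.
t = 2A(√h₀ − √h)/0.00711 = 2·2.53·(√4.13 − √2.36)/0.00711
  = 5.0600 × (2.0322 − 1.5362) / 0.00711 = 353.00 s.

353 s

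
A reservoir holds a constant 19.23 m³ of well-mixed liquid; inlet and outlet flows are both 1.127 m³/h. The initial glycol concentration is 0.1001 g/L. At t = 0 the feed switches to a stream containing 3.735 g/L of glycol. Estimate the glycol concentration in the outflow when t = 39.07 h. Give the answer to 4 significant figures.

Species balance on the tank: V dC/dt = Q(C_in − C).
So dC/dt = (C_in − C)/τ with τ = V/Q = 19.23/1.127 = 17.0630 h.
Solution: C(t) = C_in + (C₀ − C_in) e^(−t/τ).
C(39.07) = 3.735 + (0.1001 − 3.735)·e^(−39.07/17.0630) = 3.735 + (-3.63490)·0.101292 = 3.36681 g/L.

3.367 g/L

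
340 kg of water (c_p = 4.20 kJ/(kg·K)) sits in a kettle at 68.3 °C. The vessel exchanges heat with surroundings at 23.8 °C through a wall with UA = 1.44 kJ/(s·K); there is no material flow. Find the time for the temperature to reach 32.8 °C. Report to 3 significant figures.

1580 s

Lumped-capacitance energy balance: M c_p dT/dt = UA(T_amb − T).
τ = M c_p/UA = 991.67 s; T_ss = T_amb = 23.800 °C.
T(t) = T_ss + (T₀ − T_ss)e^(−t/τ); set T = 32.8:
t = −τ ln[(T − T_ss)/(T₀ − T_ss)] = −991.67 · ln(0.20225) = 1584.9 s.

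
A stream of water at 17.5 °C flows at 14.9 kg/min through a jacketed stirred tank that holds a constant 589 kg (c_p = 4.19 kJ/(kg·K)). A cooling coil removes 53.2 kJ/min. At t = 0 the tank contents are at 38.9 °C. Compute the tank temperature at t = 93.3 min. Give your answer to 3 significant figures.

Heat balance on the well-mixed liquid: M c_p dT/dt = ṁ c_p (T_in − T) − 53.2.
Rearrange: dT/dt = (T_ss − T)/τ with τ = M/ṁ = 39.530 min and T_ss = T_in − Q̇/(ṁ c_p) = 16.648 °C.
This is linear first-order; T(t) = T_ss + (T₀ − T_ss) e^(−t/τ).
T(93.3) = 16.648 + (22.252)·e^(−93.3/39.530) = 16.648 + (22.252)·0.094399 = 18.748 °C.

18.7 °C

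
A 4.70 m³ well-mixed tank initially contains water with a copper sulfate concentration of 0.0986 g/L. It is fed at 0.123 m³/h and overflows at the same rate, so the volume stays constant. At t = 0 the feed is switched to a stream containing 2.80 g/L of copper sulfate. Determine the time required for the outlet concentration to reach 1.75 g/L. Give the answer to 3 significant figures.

Transient balance on the dissolved component: V dC/dt = Q(C_in − C), so τ = V/Q = 38.211 h.
C(t) = C_in + (C₀ − C_in) e^(−t/τ). Set C = 1.75 and solve for t:
e^(−t/τ) = (C − C_in)/(C₀ − C_in) = (1.75 − 2.80)/(0.0986 − 2.80) = 0.38869
t = −τ ln(…) = 38.211 × 0.94498 = 36.109 h.

36.1 h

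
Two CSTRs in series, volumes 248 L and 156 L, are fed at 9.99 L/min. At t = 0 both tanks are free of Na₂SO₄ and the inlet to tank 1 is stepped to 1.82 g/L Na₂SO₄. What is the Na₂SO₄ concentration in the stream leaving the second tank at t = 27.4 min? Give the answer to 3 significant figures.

0.727 g/L

Each tank obeys Vᵢ dCᵢ/dt = Q(Cᵢ₋₁ − Cᵢ), so τᵢ = Vᵢ/Q.
τ₁ = 248/9.99 = 24.825 min; τ₂ = 156/9.99 = 15.616 min.
Tank 1: C₁ = C_in(1 − e^(−t/τ₁)). Tank 2 (τ₁ ≠ τ₂): C₂ = C_in[1 − (τ₁ e^(−t/τ₁) − τ₂ e^(−t/τ₂))/(τ₁ − τ₂)].
At t = 27.4: e^(−t/τ₁) = 0.33163, e^(−t/τ₂) = 0.17297.
C₂ = 1.82·[1 − (24.825·0.33163 − 15.616·0.17297)/(9.2092)] = 1.82·0.39933 = 0.72678 g/L.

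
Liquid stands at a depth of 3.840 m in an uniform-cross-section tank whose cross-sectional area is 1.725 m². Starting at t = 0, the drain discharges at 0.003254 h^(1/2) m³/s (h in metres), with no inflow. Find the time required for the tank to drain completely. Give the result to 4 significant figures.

A dh/dt = −Q_out = −0.003254 √h.
∫ h^(−1/2) dh = −(0.003254/A) ∫ dt, giving 2√h = 2√h₀ − (0.003254/A) t.
Tank is empty when √h = 0: t_empty = 2A√h₀/0.003254.
t_empty = 2·1.725·√3.840/0.003254 = 3.45000·1.95959/0.003254 = 2077.62 s.

2078 s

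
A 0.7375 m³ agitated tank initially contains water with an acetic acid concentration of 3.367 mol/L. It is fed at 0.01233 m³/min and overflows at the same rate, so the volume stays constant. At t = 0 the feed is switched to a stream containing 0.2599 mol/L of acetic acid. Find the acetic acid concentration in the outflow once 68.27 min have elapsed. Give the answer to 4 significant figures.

Transient balance on the dissolved component: V dC/dt = Q(C_in − C).
Time constant τ = V/Q = 0.7375/0.01233 = 59.8135 min.
C approaches C_in exponentially: C(t) = C_in + (C₀ − C_in) e^(−t/τ).
C(68.27) = 0.2599 + (3.367 − 0.2599)·e^(−68.27/59.8135) = 0.2599 + (3.10710)·0.319377 = 1.25224 mol/L.

1.252 mol/L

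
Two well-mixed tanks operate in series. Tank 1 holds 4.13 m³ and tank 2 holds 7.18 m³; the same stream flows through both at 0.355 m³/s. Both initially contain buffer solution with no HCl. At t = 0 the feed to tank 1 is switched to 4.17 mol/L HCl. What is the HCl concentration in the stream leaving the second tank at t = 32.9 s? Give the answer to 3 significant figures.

Time constants: τᵢ = Vᵢ/Q for each well-mixed tank.
τ₁ = 4.13/0.355 = 11.634 s; τ₂ = 7.18/0.355 = 20.225 s.
Solving the cascade with C₁(0)=C₂(0)=0 gives C₂(t) = C_in[1 − (τ₁ e^(−t/τ₁) − τ₂ e^(−t/τ₂))/(τ₁ − τ₂)].
At t = 32.9: e^(−t/τ₁) = 0.059133, e^(−t/τ₂) = 0.19658.
C₂ = 4.17·[1 − (11.634·0.059133 − 20.225·0.19658)/(-8.5915)] = 4.17·0.61730 = 2.5741 mol/L.

2.57 mol/L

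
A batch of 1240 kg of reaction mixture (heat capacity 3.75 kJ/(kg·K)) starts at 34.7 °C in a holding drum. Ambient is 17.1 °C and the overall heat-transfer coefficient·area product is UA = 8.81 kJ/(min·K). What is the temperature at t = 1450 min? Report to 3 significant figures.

Lumped-capacitance energy balance: M c_p dT/dt = UA(T_amb − T).
dT/dt = (T_ss − T)/τ with T_ss = T_amb = 17.100 °C, τ = M c_p/UA = 1240·3.75/8.81 = 527.81 min.
Solution: T(t) = T_ss + (T₀ − T_ss) e^(−t/τ).
T(1450) = 17.100 + (17.600)·0.064107 = 18.228 °C.

18.2 °C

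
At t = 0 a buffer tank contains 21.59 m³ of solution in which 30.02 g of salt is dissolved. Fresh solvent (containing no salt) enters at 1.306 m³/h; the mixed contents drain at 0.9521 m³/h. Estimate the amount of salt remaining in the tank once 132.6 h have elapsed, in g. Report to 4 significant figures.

Total volume: dV/dt = Q_in − Q_out = 0.353900 m³/h, so V(t) = 21.59 + 0.353900 t and V(132.6) = 68.5171 m³.
No salt enters, so dm/dt = −Q_out · (m/V).
dm/m = −Q_out dt/(V₀ + 0.353900 t); integrating gives ln(m/m₀) = −(Q_out/(Q_in−Q_out)) ln(V/V₀).
m = m₀ (V₀/V)^(Q_out/(Q_in−Q_out)) = 30.02 × (21.59/68.5171)^(2.69031) = 1.34306 g.

1.343 g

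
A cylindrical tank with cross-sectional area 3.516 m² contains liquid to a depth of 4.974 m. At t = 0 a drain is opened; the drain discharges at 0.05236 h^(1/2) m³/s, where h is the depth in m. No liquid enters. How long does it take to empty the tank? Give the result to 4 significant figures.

A dh/dt = −Q_out = −0.05236 √h.
∫ h^(−1/2) dh = −(0.05236/A) ∫ dt, giving 2√h = 2√h₀ − (0.05236/A) t.
Tank is empty when √h = 0: t_empty = 2A√h₀/0.05236.
t_empty = 2·3.516·√4.974/0.05236 = 7.03200·2.23025/0.05236 = 299.524 s.

299.5 s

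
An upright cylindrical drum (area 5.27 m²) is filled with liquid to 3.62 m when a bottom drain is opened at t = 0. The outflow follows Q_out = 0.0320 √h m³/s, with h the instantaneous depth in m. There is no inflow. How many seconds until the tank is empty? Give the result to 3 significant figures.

627 s

A dh/dt = −Q_out = −0.0320 √h.
This is separable: 2 d(√h)/dt = −0.0320/A, so √h = √h₀ − (0.0320/(2A)) t.
Tank is empty when √h = 0: t_empty = 2A√h₀/0.0320.
t_empty = 2·5.27·√3.62/0.0320 = 10.540·1.9026/0.0320 = 626.68 s.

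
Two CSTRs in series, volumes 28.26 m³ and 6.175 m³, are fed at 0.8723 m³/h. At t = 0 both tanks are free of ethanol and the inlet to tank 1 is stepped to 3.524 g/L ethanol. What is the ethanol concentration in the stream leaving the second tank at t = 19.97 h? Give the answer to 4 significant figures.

Time constants: τᵢ = Vᵢ/Q for each well-mixed tank.
τ₁ = 28.26/0.8723 = 32.3971 h; τ₂ = 6.175/0.8723 = 7.07899 h.
Solving the cascade with C₁(0)=C₂(0)=0 gives C₂(t) = C_in[1 − (τ₁ e^(−t/τ₁) − τ₂ e^(−t/τ₂))/(τ₁ − τ₂)].
At t = 19.97: e^(−t/τ₁) = 0.539878, e^(−t/τ₂) = 0.0595449.
C₂ = 3.524·[1 − (32.3971·0.539878 − 7.07899·0.0595449)/(25.3181)] = 3.524·0.325821 = 1.14819 g/L.

1.148 g/L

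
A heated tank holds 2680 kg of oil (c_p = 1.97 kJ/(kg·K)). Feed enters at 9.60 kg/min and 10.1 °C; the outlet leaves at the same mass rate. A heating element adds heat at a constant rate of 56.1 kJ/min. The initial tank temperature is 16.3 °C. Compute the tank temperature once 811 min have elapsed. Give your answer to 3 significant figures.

M c_p dT/dt = ṁ c_p (T_in − T) + Q̇.
τ = M/ṁ = 279.17 min; T_ss = T_in + Q̇/(ṁ c_p) = 10.1 + 56.1/(9.60·1.97) = 13.066 °C.
Integrating: T(t) = T_ss + (T₀ − T_ss) e^(−t/τ).
T(811) = 13.066 + (3.2336)·e^(−811/279.17) = 13.066 + (3.2336)·0.054745 = 13.243 °C.

13.2 °C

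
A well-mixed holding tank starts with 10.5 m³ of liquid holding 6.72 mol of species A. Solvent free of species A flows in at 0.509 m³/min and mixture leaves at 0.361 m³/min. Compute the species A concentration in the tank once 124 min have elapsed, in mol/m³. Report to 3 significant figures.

0.0198 mol/m³

Total volume: dV/dt = Q_in − Q_out = 0.14800 m³/min, so V(t) = 10.5 + 0.14800 t and V(124) = 28.852 m³.
Solute balance: dm/dt = 0 − Q_out C = −Q_out m/V(t).
dm/m = −Q_out dt/(V₀ + 0.14800 t); integrating gives ln(m/m₀) = −(Q_out/(Q_in−Q_out)) ln(V/V₀).
m = m₀ (V₀/V)^(Q_out/(Q_in−Q_out)) = 6.72 × (10.5/28.852)^(2.4392) = 0.57095 mol.
C = m/V = 0.57095/28.852 = 0.019789 mol/m³.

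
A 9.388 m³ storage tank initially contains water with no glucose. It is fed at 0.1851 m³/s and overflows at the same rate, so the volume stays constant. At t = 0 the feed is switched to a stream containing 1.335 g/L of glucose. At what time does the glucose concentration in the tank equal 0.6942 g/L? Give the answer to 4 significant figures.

Species balance on the tank: V dC/dt = Q(C_in − C), so τ = V/Q = 50.7185 s.
C(t) = C_in + (C₀ − C_in) e^(−t/τ). Set C = 0.6942 and solve for t:
e^(−t/τ) = (C − C_in)/(C₀ − C_in) = (0.6942 − 1.335)/(0 − 1.335) = 0.480000
t = −τ ln(…) = 50.7185 × 0.733969 = 37.2258 s.

37.23 s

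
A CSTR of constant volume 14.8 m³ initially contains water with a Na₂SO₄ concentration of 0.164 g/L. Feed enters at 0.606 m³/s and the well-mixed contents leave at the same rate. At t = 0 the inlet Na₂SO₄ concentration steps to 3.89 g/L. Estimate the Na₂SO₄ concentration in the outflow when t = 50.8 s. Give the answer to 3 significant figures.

Accumulation = in − out for the solute gives V dC/dt = Q(C_in − C).
Rewrite as dC/dt + C/τ = C_in/τ, τ = V/Q = 24.422 s.
C approaches C_in exponentially: C(t) = C_in + (C₀ − C_in) e^(−t/τ).
C(50.8) = 3.89 + (0.164 − 3.89)·e^(−50.8/24.422) = 3.89 + (-3.7260)·0.12492 = 3.4245 g/L.

3.42 g/L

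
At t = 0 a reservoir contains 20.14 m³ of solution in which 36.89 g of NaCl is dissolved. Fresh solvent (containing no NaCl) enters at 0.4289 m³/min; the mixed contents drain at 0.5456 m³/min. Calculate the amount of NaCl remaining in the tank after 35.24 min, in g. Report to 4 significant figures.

Let m(t) be the amount of NaCl. Volume: V(t) = V₀ + (Q_in − Q_out) t = 20.14 − 0.116700 t; V(35.24) = 16.0275 m³.
No NaCl enters, so dm/dt = −Q_out · (m/V).
Separate: dm/m = −Q_out dt/V(t) ⇒ ln(m/m₀) = −(Q_out/(Q_in−Q_out)) ln(V/V₀).
m = m₀ (V₀/V)^(Q_out/(Q_in−Q_out)) = 36.89 × (20.14/16.0275)^(-4.67524) = 12.6810 g.

12.68 g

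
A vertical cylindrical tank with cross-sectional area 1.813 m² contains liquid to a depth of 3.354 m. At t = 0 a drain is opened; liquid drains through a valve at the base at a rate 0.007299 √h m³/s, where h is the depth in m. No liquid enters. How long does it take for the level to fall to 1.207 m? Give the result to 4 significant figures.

With no inflow, A dh/dt = −0.007299 √h.
Separate and integrate: 2(√h − √h₀) = −(0.007299/A) t.
t = 2A(√h₀ − √h)/0.007299 = 2·1.813·(√3.354 − √1.207)/0.007299
  = 3.62600 × (1.83139 − 1.09864) / 0.007299 = 364.019 s.

364.0 s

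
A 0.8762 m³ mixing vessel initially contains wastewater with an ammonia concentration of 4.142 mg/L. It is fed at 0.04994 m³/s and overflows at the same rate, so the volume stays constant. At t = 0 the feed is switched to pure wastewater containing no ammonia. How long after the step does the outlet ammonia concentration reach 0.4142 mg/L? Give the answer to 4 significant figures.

40.40 s

Species balance: V dC/dt = Q(C_in − C) ⇒ τ = V/Q = 17.5451 s.
C(t) = C_in + (C₀ − C_in) e^(−t/τ). Set C = 0.4142 and solve for t:
e^(−t/τ) = (C − C_in)/(C₀ − C_in) = (0.4142 − 0)/(4.142 − 0) = 0.100000
t = −τ ln(…) = 17.5451 × 2.30259 = 40.3990 s.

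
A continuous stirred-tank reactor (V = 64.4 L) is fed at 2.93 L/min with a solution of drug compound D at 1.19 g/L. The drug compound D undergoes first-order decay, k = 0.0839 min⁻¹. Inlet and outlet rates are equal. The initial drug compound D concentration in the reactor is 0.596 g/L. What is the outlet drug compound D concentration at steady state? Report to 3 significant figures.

0.418 g/L

V dC/dt = Q(C_in − C) − k V C.
At steady state: 0 = Q C_in − (Q + kV) C_ss, so C_ss = Q C_in/(Q + kV).
C_ss = 2.93·1.19/(2.93 + 0.0839·64.4) = 3.4867/8.3332 = 0.41841 g/L.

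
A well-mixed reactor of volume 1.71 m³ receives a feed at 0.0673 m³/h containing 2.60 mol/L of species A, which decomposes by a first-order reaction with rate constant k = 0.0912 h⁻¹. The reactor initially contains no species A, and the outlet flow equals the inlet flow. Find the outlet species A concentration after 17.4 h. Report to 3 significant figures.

Accumulation = in − out − consumed: V dC/dt = Q C_in − Q C − k V C.
dC/dt = (Q/V) C_in − (Q/V + k) C; effective rate a = Q/V + k = 0.039357 + 0.0912 = 0.13056 h⁻¹.
C_ss = Q C_in/(Q + kV) = 0.78378 mol/L; C(t) = C_ss + (C₀ − C_ss) e^(−a t).
C(17.4) = 0.78378 + (-0.78378)·e^(−0.13056·17.4) = 0.78378 + (-0.78378)·0.10314 = 0.70294 mol/L.

0.703 mol/L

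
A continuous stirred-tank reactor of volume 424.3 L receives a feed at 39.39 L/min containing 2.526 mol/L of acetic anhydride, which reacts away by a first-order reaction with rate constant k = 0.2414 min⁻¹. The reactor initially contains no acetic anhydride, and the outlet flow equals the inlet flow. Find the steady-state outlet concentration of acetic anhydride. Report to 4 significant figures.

0.7016 mol/L

V dC/dt = Q(C_in − C) − k V C.
Steady state (dC/dt = 0): C_ss = Q C_in/(Q + kV) = C_in/(1 + kV/Q).
C_ss = 39.39·2.526/(39.39 + 0.2414·424.3) = 99.4991/141.816 = 0.701607 mol/L.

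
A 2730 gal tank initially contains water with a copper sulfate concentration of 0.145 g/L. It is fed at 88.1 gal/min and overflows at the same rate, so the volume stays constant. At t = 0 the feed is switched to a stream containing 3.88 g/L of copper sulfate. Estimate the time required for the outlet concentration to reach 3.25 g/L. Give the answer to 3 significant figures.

Unsteady species balance (constant V, well mixed): V dC/dt = Q(C_in − C), so τ = V/Q = 30.988 min.
C(t) = C_in + (C₀ − C_in) e^(−t/τ). Set C = 3.25 and solve for t:
e^(−t/τ) = (C − C_in)/(C₀ − C_in) = (3.25 − 3.88)/(0.145 − 3.88) = 0.16867
t = −τ ln(…) = 30.988 × 1.7798 = 55.151 min.

55.2 min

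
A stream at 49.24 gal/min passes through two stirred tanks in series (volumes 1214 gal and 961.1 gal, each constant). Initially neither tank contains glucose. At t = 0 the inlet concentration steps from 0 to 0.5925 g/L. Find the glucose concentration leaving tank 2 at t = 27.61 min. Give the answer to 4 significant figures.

Each tank obeys Vᵢ dCᵢ/dt = Q(Cᵢ₋₁ − Cᵢ), so τᵢ = Vᵢ/Q.
τ₁ = 1214/49.24 = 24.6548 min; τ₂ = 961.1/49.24 = 19.5187 min.
Solving the cascade with C₁(0)=C₂(0)=0 gives C₂(t) = C_in[1 − (τ₁ e^(−t/τ₁) − τ₂ e^(−t/τ₂))/(τ₁ − τ₂)].
At t = 27.61: e^(−t/τ₁) = 0.326324, e^(−t/τ₂) = 0.243037.
C₂ = 0.5925·[1 − (24.6548·0.326324 − 19.5187·0.243037)/(5.13607)] = 0.5925·0.357160 = 0.211617 g/L.

0.2116 g/L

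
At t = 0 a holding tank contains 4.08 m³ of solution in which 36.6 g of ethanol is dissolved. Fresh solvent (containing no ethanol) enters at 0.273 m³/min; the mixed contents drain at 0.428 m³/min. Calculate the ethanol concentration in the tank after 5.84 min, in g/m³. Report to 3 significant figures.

Total volume: dV/dt = Q_in − Q_out = -0.15500 m³/min, so V(t) = 4.08 − 0.15500 t and V(5.84) = 3.1748 m³.
Solute balance: dm/dt = 0 − Q_out C = −Q_out m/V(t).
dm/m = −Q_out dt/(V₀ − 0.15500 t); integrating gives ln(m/m₀) = −(Q_out/(Q_in−Q_out)) ln(V/V₀).
m = m₀ (V₀/V)^(Q_out/(Q_in−Q_out)) = 36.6 × (4.08/3.1748)^(-2.7613) = 18.309 g.
C = m/V = 18.309/3.1748 = 5.7669 g/m³.

5.77 g/m³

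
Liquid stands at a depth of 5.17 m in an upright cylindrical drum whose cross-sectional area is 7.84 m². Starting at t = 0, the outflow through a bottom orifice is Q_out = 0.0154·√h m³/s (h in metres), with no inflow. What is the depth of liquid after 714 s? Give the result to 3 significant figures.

With no inflow, A dh/dt = −0.0154 √h.
Separate and integrate: 2(√h − √h₀) = −(0.0154/A) t.
√h = √5.17 − 0.0154·714/(2·7.84) = 2.2738 − 0.70125 = 1.5725.
h = 1.5725² = 2.4728 m.

2.47 m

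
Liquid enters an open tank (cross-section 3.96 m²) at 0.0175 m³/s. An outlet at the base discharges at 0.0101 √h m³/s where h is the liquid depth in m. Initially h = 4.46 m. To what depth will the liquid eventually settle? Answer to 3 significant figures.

3.00 m

Accumulation of liquid (constant cross-section A): A dh/dt = Q_in − 0.0101 √h. At steady state dh/dt = 0:
Q_in = 0.0101 √h_ss ⇒ √h_ss = 0.0175/0.0101 = 1.7327.
h_ss = 1.7327² = 3.0022 m. (Since h₀ = 4.46 m > h_ss, the level will fall toward this value.)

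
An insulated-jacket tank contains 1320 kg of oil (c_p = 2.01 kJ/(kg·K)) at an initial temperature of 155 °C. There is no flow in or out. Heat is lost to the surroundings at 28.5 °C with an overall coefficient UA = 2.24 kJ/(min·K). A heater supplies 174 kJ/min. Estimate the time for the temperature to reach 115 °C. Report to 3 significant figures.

Energy balance: M c_p dT/dt = −UA(T − T_amb) + Q̇.
τ = M c_p/UA = 1184.5 min; T_ss = T_amb + Q̇/UA = 28.5 + 174/2.24 = 106.18 °C.
T(t) = T_ss + (T₀ − T_ss)e^(−t/τ); set T = 115:
t = −τ ln[(T − T_ss)/(T₀ − T_ss)] = −1184.5 · ln(0.18069) = 2026.6 min.

2030 min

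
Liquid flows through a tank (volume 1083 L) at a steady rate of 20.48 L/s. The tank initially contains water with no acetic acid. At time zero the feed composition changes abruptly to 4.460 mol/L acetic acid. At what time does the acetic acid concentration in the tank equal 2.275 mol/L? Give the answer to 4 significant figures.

Species balance: V dC/dt = Q(C_in − C) ⇒ τ = V/Q = 52.8809 s.
C(t) = C_in + (C₀ − C_in) e^(−t/τ). Set C = 2.275 and solve for t:
e^(−t/τ) = (C − C_in)/(C₀ − C_in) = (2.275 − 4.460)/(0 − 4.460) = 0.489910
t = −τ ln(…) = 52.8809 × 0.713533 = 37.7322 s.

37.73 s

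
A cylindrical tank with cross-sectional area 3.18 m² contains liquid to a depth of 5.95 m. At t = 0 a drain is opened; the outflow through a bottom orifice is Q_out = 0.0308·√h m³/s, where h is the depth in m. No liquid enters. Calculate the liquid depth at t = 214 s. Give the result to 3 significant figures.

1.97 m

A dh/dt = −Q_out = −0.0308 √h.
Separate and integrate: 2(√h − √h₀) = −(0.0308/A) t.
√h = √5.95 − 0.0308·214/(2·3.18) = 2.4393 − 1.0364 = 1.4029.
h = 1.4029² = 1.9682 m.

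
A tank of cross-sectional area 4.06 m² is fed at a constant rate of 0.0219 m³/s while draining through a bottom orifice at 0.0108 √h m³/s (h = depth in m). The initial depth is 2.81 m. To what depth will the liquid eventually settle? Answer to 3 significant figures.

Level balance: A dh/dt = 0.0219 − 0.0108 √h. Setting dh/dt = 0:
Q_in = 0.0108 √h_ss ⇒ √h_ss = 0.0219/0.0108 = 2.0278.
h_ss = 2.0278² = 4.1119 m. (Since h₀ = 2.81 m < h_ss, the level will rise toward this value.)

4.11 m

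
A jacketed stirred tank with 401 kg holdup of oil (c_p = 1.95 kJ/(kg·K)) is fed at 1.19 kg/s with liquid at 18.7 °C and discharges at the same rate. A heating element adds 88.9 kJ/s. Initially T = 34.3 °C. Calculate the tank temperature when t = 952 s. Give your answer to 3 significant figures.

M c_p dT/dt = ṁ c_p (T_in − T) + Q̇.
τ = M/ṁ = 336.97 s; T_ss = T_in + Q̇/(ṁ c_p) = 18.7 + 88.9/(1.19·1.95) = 57.011 °C.
This is linear first-order; T(t) = T_ss + (T₀ − T_ss) e^(−t/τ).
T(952) = 57.011 + (-22.711)·e^(−952/336.97) = 57.011 + (-22.711)·0.059301 = 55.664 °C.

55.7 °C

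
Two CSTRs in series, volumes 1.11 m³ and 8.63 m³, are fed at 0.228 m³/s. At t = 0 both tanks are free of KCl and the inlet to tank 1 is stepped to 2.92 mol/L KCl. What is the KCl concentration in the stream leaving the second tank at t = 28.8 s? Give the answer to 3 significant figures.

Time constants: τᵢ = Vᵢ/Q for each well-mixed tank.
τ₁ = 1.11/0.228 = 4.8684 s; τ₂ = 8.63/0.228 = 37.851 s.
Tank 1: C₁ = C_in(1 − e^(−t/τ₁)). Tank 2 (τ₁ ≠ τ₂): C₂ = C_in[1 − (τ₁ e^(−t/τ₁) − τ₂ e^(−t/τ₂))/(τ₁ − τ₂)].
At t = 28.8: e^(−t/τ₁) = 0.0026968, e^(−t/τ₂) = 0.46725.
C₂ = 2.92·[1 − (4.8684·0.0026968 − 37.851·0.46725)/(-32.982)] = 2.92·0.46417 = 1.3554 mol/L.

1.36 mol/L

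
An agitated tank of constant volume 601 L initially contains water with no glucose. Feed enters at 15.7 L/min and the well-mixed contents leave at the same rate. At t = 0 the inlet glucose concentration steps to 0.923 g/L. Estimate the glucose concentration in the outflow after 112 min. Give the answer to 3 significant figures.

Species balance on the tank: V dC/dt = Q(C_in − C).
So dC/dt = (C_in − C)/τ with τ = V/Q = 601/15.7 = 38.280 min.
C approaches C_in exponentially: C(t) = C_in + (C₀ − C_in) e^(−t/τ).
C(112) = 0.923 + (0 − 0.923)·e^(−112/38.280) = 0.923 + (-0.92300)·0.053622 = 0.87351 g/L.

0.874 g/L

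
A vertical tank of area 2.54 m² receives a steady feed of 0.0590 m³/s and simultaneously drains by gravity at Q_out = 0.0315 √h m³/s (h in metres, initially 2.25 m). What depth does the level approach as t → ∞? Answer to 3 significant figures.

3.51 m

Level balance: A dh/dt = 0.0590 − 0.0315 √h. Setting dh/dt = 0:
Q_in = 0.0315 √h_ss ⇒ √h_ss = 0.0590/0.0315 = 1.8730.
h_ss = 1.8730² = 3.5082 m. (Since h₀ = 2.25 m < h_ss, the level will rise toward this value.)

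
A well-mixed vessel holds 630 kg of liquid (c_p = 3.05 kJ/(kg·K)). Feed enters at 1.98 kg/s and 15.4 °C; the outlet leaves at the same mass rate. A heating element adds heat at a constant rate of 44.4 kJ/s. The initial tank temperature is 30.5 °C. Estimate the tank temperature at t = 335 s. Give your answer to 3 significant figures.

25.5 °C

M c_p dT/dt = ṁ c_p (T_in − T) + Q̇.
Rearrange: dT/dt = (T_ss − T)/τ with τ = M/ṁ = 318.18 s and T_ss = T_in + Q̇/(ṁ c_p) = 22.752 °C.
Integrating: T(t) = T_ss + (T₀ − T_ss) e^(−t/τ).
T(335) = 22.752 + (7.7478)·e^(−335/318.18) = 22.752 + (7.7478)·0.34894 = 25.456 °C.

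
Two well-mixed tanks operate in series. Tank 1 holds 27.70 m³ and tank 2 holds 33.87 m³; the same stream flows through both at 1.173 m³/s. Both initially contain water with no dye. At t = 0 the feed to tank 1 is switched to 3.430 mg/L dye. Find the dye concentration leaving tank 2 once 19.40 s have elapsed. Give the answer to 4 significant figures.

0.5849 mg/L

Each tank obeys Vᵢ dCᵢ/dt = Q(Cᵢ₋₁ − Cᵢ), so τᵢ = Vᵢ/Q.
τ₁ = 27.70/1.173 = 23.6147 s; τ₂ = 33.87/1.173 = 28.8747 s.
Tank 1: C₁ = C_in(1 − e^(−t/τ₁)). Tank 2 (τ₁ ≠ τ₂): C₂ = C_in[1 − (τ₁ e^(−t/τ₁) − τ₂ e^(−t/τ₂))/(τ₁ − τ₂)].
At t = 19.40: e^(−t/τ₁) = 0.439761, e^(−t/τ₂) = 0.510753.
C₂ = 3.430·[1 − (23.6147·0.439761 − 28.8747·0.510753)/(-5.26002)] = 3.430·0.170531 = 0.584921 mg/L.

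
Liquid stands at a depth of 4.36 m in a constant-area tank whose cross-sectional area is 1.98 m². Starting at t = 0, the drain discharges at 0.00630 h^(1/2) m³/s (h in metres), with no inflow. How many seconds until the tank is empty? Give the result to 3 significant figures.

1310 s

With no inflow, A dh/dt = −0.00630 √h.
∫ h^(−1/2) dh = −(0.00630/A) ∫ dt, giving 2√h = 2√h₀ − (0.00630/A) t.
Tank is empty when √h = 0: t_empty = 2A√h₀/0.00630.
t_empty = 2·1.98·√4.36/0.00630 = 3.9600·2.0881/0.00630 = 1312.5 s.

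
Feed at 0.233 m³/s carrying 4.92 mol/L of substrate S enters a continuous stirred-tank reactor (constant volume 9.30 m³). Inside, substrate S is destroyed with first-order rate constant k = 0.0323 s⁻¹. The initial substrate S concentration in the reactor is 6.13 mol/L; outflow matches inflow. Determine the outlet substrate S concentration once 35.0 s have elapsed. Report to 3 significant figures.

2.68 mol/L

Species balance: V dC/dt = Q C_in − Q C − k V C.
dC/dt = (Q/V) C_in − (Q/V + k) C; effective rate a = Q/V + k = 0.025054 + 0.0323 = 0.057354 s⁻¹.
C_ss = Q C_in/(Q + kV) = 2.1492 mol/L; C(t) = C_ss + (C₀ − C_ss) e^(−a t).
C(35.0) = 2.1492 + (3.9808)·e^(−0.057354·35.0) = 2.1492 + (3.9808)·0.13434 = 2.6840 mol/L.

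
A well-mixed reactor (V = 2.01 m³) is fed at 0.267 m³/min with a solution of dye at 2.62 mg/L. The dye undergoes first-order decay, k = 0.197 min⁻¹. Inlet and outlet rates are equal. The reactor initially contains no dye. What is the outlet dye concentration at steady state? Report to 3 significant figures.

1.06 mg/L

V dC/dt = Q(C_in − C) − k V C.
Steady state (dC/dt = 0): C_ss = Q C_in/(Q + kV) = C_in/(1 + kV/Q).
C_ss = 0.267·2.62/(0.267 + 0.197·2.01) = 0.69954/0.66297 = 1.0552 mg/L.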